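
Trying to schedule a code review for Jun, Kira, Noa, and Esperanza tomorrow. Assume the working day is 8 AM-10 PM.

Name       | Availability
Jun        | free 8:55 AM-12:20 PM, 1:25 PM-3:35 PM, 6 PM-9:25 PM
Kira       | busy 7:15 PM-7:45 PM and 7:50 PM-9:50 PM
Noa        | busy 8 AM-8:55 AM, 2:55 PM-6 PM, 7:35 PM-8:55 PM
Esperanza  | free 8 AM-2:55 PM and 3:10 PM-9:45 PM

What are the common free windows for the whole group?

Jun free: 08:55-12:20, 13:25-15:35, 18:00-21:25.
Kira free: 08:00-19:15, 19:45-19:50, 21:50-22:00 (invert busy blocks within the working day).
Noa free: 08:55-14:55, 18:00-19:35, 20:55-22:00 (invert busy blocks within the working day).
Esperanza free: 08:00-14:55, 15:10-21:45.
Jun ∩ Kira: 08:55-12:20, 13:25-15:35, 18:00-19:15, 19:45-19:50.
Jun ∩ Kira ∩ Noa: 08:55-12:20, 13:25-14:55, 18:00-19:15.
Jun ∩ Kira ∩ Noa ∩ Esperanza: 08:55-12:20, 13:25-14:55, 18:00-19:15.

08:55-12:20, 13:25-14:55, 18:00-19:15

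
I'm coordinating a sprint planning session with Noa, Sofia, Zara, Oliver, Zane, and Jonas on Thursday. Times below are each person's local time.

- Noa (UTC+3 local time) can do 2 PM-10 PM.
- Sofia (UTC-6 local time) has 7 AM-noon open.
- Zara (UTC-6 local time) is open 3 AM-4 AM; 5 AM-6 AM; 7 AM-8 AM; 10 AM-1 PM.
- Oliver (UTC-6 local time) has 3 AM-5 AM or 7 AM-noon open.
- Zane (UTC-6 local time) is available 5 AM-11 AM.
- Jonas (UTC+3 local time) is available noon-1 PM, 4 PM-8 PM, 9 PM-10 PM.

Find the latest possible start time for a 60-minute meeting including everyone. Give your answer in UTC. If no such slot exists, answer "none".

16:00

Noa in UTC: 11:00-19:00 (subtract 3h to convert from UTC+3).
Sofia in UTC: 13:00-18:00 (add 6h to convert from UTC-6).
Zara in UTC: 09:00-10:00, 11:00-12:00, 13:00-14:00, 16:00-19:00 (add 6h to convert from UTC-6).
Oliver in UTC: 09:00-11:00, 13:00-18:00 (add 6h to convert from UTC-6).
Zane in UTC: 11:00-17:00 (add 6h to convert from UTC-6).
Jonas in UTC: 09:00-10:00, 13:00-17:00, 18:00-19:00 (subtract 3h to convert from UTC+3).
Noa ∩ Sofia: 13:00-18:00.
Noa ∩ Sofia ∩ Zara: 13:00-14:00, 16:00-18:00.
Noa ∩ Sofia ∩ Zara ∩ Oliver: 13:00-14:00, 16:00-18:00.
Noa ∩ Sofia ∩ Zara ∩ Oliver ∩ Zane: 13:00-14:00, 16:00-17:00.
Noa ∩ Sofia ∩ Zara ∩ Oliver ∩ Zane ∩ Jonas: 13:00-14:00, 16:00-17:00.
The last common window of at least 60 minutes is 16:00-17:00; a 60-minute meeting can start as late as 16:00 and still end by 17:00.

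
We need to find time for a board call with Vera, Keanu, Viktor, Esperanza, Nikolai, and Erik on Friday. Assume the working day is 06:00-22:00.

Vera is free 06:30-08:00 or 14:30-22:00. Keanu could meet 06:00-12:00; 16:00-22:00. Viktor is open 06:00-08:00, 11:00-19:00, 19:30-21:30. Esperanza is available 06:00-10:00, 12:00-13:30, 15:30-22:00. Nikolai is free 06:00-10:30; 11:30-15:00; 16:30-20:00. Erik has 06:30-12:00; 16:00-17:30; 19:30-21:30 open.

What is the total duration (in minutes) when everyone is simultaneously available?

Vera ∩ Keanu: 06:30-08:00, 16:00-22:00.
Vera ∩ Keanu ∩ Viktor: 06:30-08:00, 16:00-19:00, 19:30-21:30.
Vera ∩ Keanu ∩ Viktor ∩ Esperanza: 06:30-08:00, 16:00-19:00, 19:30-21:30.
Vera ∩ Keanu ∩ Viktor ∩ Esperanza ∩ Nikolai: 06:30-08:00, 16:30-19:00, 19:30-20:00.
Vera ∩ Keanu ∩ Viktor ∩ Esperanza ∩ Nikolai ∩ Erik: 06:30-08:00, 16:30-17:30, 19:30-20:00.
Summing the common windows: 90 + 60 + 30 = 180 minutes.

180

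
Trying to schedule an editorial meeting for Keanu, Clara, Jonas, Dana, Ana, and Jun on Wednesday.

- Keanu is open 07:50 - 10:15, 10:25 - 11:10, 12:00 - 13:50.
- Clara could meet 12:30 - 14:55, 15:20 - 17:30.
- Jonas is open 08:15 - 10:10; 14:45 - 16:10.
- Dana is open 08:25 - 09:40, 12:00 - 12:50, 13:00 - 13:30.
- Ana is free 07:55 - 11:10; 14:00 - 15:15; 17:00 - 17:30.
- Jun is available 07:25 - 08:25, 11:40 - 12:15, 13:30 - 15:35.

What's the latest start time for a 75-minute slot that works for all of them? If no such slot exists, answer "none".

Keanu ∩ Clara: 12:30-13:50.
Keanu ∩ Clara ∩ Jonas: ∅.
Keanu ∩ Clara ∩ Jonas ∩ Dana: ∅.
Keanu ∩ Clara ∩ Jonas ∩ Dana ∩ Ana: ∅.
Keanu ∩ Clara ∩ Jonas ∩ Dana ∩ Ana ∩ Jun: ∅.
There is no time when everyone is free.
No common window is at least 75 minutes long.

none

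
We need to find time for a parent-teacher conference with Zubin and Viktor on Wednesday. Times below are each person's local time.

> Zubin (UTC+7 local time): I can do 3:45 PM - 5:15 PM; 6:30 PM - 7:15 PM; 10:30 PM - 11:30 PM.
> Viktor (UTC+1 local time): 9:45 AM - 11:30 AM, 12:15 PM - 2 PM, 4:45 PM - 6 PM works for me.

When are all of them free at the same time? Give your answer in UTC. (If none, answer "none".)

Zubin in UTC: 08:45-10:15, 11:30-12:15, 15:30-16:30 (subtract 7h to convert from UTC+7).
Viktor in UTC: 08:45-10:30, 11:15-13:00, 15:45-17:00 (subtract 1h to convert from UTC+1).
Zubin ∩ Viktor: 08:45-10:15, 11:30-12:15, 15:45-16:30.
Those are the intersection windows.

08:45-10:15, 11:30-12:15, 15:45-16:30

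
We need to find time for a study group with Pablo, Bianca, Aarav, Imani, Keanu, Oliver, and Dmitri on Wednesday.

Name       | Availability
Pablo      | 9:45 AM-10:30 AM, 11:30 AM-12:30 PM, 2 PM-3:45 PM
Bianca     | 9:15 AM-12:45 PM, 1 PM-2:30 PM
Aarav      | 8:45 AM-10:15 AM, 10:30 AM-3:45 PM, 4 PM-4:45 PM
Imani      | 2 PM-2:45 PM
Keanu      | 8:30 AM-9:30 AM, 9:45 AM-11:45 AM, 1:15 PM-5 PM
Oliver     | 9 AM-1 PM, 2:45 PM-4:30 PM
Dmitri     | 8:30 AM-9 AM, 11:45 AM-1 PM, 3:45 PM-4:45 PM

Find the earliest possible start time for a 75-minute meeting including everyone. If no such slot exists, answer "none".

Pablo ∩ Bianca: 09:45-10:30, 11:30-12:30, 14:00-14:30.
Pablo ∩ Bianca ∩ Aarav: 09:45-10:15, 11:30-12:30, 14:00-14:30.
Pablo ∩ Bianca ∩ Aarav ∩ Imani: 14:00-14:30.
Pablo ∩ Bianca ∩ Aarav ∩ Imani ∩ Keanu: 14:00-14:30.
Pablo ∩ Bianca ∩ Aarav ∩ Imani ∩ Keanu ∩ Oliver: ∅.
Pablo ∩ Bianca ∩ Aarav ∩ Imani ∩ Keanu ∩ Oliver ∩ Dmitri: ∅.
There is no time when everyone is free.
No common window is at least 75 minutes long.

none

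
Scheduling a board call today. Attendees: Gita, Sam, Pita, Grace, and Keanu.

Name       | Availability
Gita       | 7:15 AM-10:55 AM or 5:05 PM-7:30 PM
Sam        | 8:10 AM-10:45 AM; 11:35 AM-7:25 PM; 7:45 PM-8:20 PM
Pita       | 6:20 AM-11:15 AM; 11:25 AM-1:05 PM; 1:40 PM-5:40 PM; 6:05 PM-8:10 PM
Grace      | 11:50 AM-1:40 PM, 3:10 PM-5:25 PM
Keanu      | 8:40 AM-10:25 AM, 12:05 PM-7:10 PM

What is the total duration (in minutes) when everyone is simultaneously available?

20

Gita ∩ Sam: 08:10-10:45, 17:05-19:25.
Gita ∩ Sam ∩ Pita: 08:10-10:45, 17:05-17:40, 18:05-19:25.
Gita ∩ Sam ∩ Pita ∩ Grace: 17:05-17:25.
Gita ∩ Sam ∩ Pita ∩ Grace ∩ Keanu: 17:05-17:25.
That's a single block of 20 minutes.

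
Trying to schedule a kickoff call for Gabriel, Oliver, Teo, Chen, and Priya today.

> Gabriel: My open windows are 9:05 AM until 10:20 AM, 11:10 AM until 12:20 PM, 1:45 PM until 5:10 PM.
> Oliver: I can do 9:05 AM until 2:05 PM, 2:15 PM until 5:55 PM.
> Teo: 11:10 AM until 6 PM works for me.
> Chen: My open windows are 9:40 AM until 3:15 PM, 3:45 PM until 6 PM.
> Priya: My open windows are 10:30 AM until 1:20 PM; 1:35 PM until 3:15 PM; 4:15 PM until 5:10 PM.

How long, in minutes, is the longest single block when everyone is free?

Gabriel ∩ Oliver: 09:05-10:20, 11:10-12:20, 13:45-14:05, 14:15-17:10.
Gabriel ∩ Oliver ∩ Teo: 11:10-12:20, 13:45-14:05, 14:15-17:10.
Gabriel ∩ Oliver ∩ Teo ∩ Chen: 11:10-12:20, 13:45-14:05, 14:15-15:15, 15:45-17:10.
Gabriel ∩ Oliver ∩ Teo ∩ Chen ∩ Priya: 11:10-12:20, 13:45-14:05, 14:15-15:15, 16:15-17:10.
The longest is 11:10-12:20 at 70 minutes.

70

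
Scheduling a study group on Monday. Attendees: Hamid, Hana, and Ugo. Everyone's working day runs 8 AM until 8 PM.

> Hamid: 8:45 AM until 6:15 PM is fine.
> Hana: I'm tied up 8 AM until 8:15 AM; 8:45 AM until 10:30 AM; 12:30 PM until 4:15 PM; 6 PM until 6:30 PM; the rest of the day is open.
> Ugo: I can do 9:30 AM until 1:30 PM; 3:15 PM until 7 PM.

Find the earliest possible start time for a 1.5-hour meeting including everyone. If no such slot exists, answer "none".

10:30

Hamid free: 08:45-18:15.
Hana free: 08:15-08:45, 10:30-12:30, 16:15-18:00, 18:30-20:00 (invert busy blocks within the working day).
Ugo free: 09:30-13:30, 15:15-19:00.
Hamid ∩ Hana: 10:30-12:30, 16:15-18:00.
Hamid ∩ Hana ∩ Ugo: 10:30-12:30, 16:15-18:00.
So the common availability across everyone is 10:30-12:30, 16:15-18:00.
The first common window of at least 90 minutes is 10:30-12:30, so the earliest start is 10:30.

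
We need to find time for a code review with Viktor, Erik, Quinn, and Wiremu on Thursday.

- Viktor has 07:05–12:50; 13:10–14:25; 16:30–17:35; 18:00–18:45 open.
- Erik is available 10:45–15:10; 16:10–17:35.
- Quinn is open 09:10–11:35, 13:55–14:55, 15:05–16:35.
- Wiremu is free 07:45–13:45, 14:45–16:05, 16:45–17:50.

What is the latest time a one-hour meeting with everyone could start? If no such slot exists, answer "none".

Viktor ∩ Erik: 10:45-12:50, 13:10-14:25, 16:30-17:35.
Viktor ∩ Erik ∩ Quinn: 10:45-11:35, 13:55-14:25, 16:30-16:35.
Viktor ∩ Erik ∩ Quinn ∩ Wiremu: 10:45-11:35.
So the common availability across everyone is 10:45-11:35.
No common window is at least 60 minutes long.

none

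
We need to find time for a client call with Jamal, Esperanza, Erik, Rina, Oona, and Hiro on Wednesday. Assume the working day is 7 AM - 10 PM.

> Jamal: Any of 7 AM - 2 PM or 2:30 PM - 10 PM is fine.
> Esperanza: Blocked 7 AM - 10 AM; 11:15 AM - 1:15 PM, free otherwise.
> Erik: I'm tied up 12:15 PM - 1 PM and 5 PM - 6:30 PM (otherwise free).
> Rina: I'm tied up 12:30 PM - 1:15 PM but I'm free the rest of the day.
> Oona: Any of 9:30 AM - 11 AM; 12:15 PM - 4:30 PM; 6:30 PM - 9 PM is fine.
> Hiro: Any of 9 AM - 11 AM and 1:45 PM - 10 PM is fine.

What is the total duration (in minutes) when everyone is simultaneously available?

345

Jamal free: 07:00-14:00, 14:30-22:00.
Esperanza free: 10:00-11:15, 13:15-22:00 (invert busy blocks within the working day).
Erik free: 07:00-12:15, 13:00-17:00, 18:30-22:00 (invert busy blocks within the working day).
Rina free: 07:00-12:30, 13:15-22:00 (invert busy blocks within the working day).
Oona free: 09:30-11:00, 12:15-16:30, 18:30-21:00.
Hiro free: 09:00-11:00, 13:45-22:00.
Jamal ∩ Esperanza: 10:00-11:15, 13:15-14:00, 14:30-22:00.
Jamal ∩ Esperanza ∩ Erik: 10:00-11:15, 13:15-14:00, 14:30-17:00, 18:30-22:00.
Jamal ∩ Esperanza ∩ Erik ∩ Rina: 10:00-11:15, 13:15-14:00, 14:30-17:00, 18:30-22:00.
Jamal ∩ Esperanza ∩ Erik ∩ Rina ∩ Oona: 10:00-11:00, 13:15-14:00, 14:30-16:30, 18:30-21:00.
Jamal ∩ Esperanza ∩ Erik ∩ Rina ∩ Oona ∩ Hiro: 10:00-11:00, 13:45-14:00, 14:30-16:30, 18:30-21:00.
Summing the common windows: 60 + 15 + 120 + 150 = 345 minutes.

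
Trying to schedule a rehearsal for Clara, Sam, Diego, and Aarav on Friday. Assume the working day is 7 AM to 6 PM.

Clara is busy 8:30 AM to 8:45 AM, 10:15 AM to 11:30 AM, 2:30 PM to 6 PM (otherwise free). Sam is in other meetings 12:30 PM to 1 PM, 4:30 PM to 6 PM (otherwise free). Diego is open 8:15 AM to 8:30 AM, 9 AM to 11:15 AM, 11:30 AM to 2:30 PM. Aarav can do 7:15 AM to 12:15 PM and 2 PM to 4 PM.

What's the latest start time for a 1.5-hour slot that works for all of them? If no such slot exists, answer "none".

Clara free: 07:00-08:30, 08:45-10:15, 11:30-14:30 (invert busy blocks within the working day).
Sam free: 07:00-12:30, 13:00-16:30 (invert busy blocks within the working day).
Diego free: 08:15-08:30, 09:00-11:15, 11:30-14:30.
Aarav free: 07:15-12:15, 14:00-16:00.
Clara ∩ Sam: 07:00-08:30, 08:45-10:15, 11:30-12:30, 13:00-14:30.
Clara ∩ Sam ∩ Diego: 08:15-08:30, 09:00-10:15, 11:30-12:30, 13:00-14:30.
Clara ∩ Sam ∩ Diego ∩ Aarav: 08:15-08:30, 09:00-10:15, 11:30-12:15, 14:00-14:30.
No common window is at least 90 minutes long.

none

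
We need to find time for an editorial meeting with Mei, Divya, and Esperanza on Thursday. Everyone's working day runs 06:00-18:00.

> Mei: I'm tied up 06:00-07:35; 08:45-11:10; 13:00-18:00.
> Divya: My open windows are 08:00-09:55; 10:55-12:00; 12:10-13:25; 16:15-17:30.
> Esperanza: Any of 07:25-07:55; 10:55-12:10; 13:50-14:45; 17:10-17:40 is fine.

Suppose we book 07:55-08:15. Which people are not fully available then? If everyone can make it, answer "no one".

Mei free: 07:35-08:45, 11:10-13:00 (invert busy blocks within the working day).
Divya free: 08:00-09:55, 10:55-12:00, 12:10-13:25, 16:15-17:30.
Esperanza free: 07:25-07:55, 10:55-12:10, 13:50-14:45, 17:10-17:40.
Mei: free for 07:55-08:15. Divya: not fully free for 07:55-08:15. Esperanza: not fully free for 07:55-08:15.

Divya, Esperanza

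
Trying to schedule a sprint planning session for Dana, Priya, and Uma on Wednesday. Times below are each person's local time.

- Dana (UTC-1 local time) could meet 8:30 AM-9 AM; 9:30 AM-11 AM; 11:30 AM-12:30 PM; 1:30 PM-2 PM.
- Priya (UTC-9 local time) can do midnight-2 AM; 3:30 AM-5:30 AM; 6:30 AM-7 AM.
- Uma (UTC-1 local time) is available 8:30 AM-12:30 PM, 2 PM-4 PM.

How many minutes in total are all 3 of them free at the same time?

120

Dana in UTC: 09:30-10:00, 10:30-12:00, 12:30-13:30, 14:30-15:00 (add 1h to convert from UTC-1).
Priya in UTC: 09:00-11:00, 12:30-14:30, 15:30-16:00 (add 9h to convert from UTC-9).
Uma in UTC: 09:30-13:30, 15:00-17:00 (add 1h to convert from UTC-1).
Dana ∩ Priya: 09:30-10:00, 10:30-11:00, 12:30-13:30.
Dana ∩ Priya ∩ Uma: 09:30-10:00, 10:30-11:00, 12:30-13:30.
Summing the common windows: 30 + 30 + 60 = 120 minutes.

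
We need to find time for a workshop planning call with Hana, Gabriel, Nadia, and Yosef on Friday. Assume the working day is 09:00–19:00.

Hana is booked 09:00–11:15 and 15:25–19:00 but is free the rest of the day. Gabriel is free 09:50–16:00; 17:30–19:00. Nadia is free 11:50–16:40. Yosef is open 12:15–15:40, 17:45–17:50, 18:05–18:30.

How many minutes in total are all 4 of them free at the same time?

190

Hana free: 11:15-15:25 (invert busy blocks within the working day).
Gabriel free: 09:50-16:00, 17:30-19:00.
Nadia free: 11:50-16:40.
Yosef free: 12:15-15:40, 17:45-17:50, 18:05-18:30.
Hana ∩ Gabriel: 11:15-15:25.
Hana ∩ Gabriel ∩ Nadia: 11:50-15:25.
Hana ∩ Gabriel ∩ Nadia ∩ Yosef: 12:15-15:25.
That's a single block of 190 minutes.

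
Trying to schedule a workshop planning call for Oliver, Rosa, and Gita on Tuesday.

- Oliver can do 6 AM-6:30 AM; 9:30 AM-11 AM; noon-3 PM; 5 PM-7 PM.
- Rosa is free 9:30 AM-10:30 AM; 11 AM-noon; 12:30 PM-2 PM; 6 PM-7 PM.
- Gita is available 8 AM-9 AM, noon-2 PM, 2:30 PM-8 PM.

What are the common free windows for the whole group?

Oliver ∩ Rosa: 09:30-10:30, 12:30-14:00, 18:00-19:00.
Oliver ∩ Rosa ∩ Gita: 12:30-14:00, 18:00-19:00.

12:30-14:00, 18:00-19:00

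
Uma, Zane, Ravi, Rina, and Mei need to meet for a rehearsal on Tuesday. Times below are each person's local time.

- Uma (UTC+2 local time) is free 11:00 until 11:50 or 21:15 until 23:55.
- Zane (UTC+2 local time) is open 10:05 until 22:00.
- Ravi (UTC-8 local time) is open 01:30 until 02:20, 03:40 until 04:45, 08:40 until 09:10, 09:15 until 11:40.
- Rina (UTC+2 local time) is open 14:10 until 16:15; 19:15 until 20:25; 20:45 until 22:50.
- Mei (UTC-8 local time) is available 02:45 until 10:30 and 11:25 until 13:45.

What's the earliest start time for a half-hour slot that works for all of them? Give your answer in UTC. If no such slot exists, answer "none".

Uma in UTC: 09:00-09:50, 19:15-21:55 (subtract 2h to convert from UTC+2).
Zane in UTC: 08:05-20:00 (subtract 2h to convert from UTC+2).
Ravi in UTC: 09:30-10:20, 11:40-12:45, 16:40-17:10, 17:15-19:40 (add 8h to convert from UTC-8).
Rina in UTC: 12:10-14:15, 17:15-18:25, 18:45-20:50 (subtract 2h to convert from UTC+2).
Mei in UTC: 10:45-18:30, 19:25-21:45 (add 8h to convert from UTC-8).
Uma ∩ Zane: 09:00-09:50, 19:15-20:00.
Uma ∩ Zane ∩ Ravi: 09:30-09:50, 19:15-19:40.
Uma ∩ Zane ∩ Ravi ∩ Rina: 19:15-19:40.
Uma ∩ Zane ∩ Ravi ∩ Rina ∩ Mei: 19:25-19:40.
Those are the intersection windows.
No common window is at least 30 minutes long.

none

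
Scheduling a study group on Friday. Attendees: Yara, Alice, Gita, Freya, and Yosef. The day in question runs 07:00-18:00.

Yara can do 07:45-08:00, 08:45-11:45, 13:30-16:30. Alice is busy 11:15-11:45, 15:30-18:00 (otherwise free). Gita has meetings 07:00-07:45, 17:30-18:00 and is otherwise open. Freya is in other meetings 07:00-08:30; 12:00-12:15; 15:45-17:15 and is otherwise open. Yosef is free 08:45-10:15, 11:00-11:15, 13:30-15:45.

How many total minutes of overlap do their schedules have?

225

Yara free: 07:45-08:00, 08:45-11:45, 13:30-16:30.
Alice free: 07:00-11:15, 11:45-15:30 (invert busy blocks within the working day).
Gita free: 07:45-17:30 (invert busy blocks within the working day).
Freya free: 08:30-12:00, 12:15-15:45, 17:15-18:00 (invert busy blocks within the working day).
Yosef free: 08:45-10:15, 11:00-11:15, 13:30-15:45.
Yara ∩ Alice: 07:45-08:00, 08:45-11:15, 13:30-15:30.
Yara ∩ Alice ∩ Gita: 07:45-08:00, 08:45-11:15, 13:30-15:30.
Yara ∩ Alice ∩ Gita ∩ Freya: 08:45-11:15, 13:30-15:30.
Yara ∩ Alice ∩ Gita ∩ Freya ∩ Yosef: 08:45-10:15, 11:00-11:15, 13:30-15:30.
Summing the common windows: 90 + 15 + 120 = 225 minutes.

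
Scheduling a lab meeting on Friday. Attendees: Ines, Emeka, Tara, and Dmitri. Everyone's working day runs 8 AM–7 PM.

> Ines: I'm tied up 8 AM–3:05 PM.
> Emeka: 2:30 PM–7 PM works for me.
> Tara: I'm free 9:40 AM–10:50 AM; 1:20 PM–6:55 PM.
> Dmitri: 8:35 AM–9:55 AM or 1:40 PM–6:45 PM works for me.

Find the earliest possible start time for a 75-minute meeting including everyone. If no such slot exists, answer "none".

15:05

Ines free: 15:05-19:00 (invert busy blocks within the working day).
Emeka free: 14:30-19:00.
Tara free: 09:40-10:50, 13:20-18:55.
Dmitri free: 08:35-09:55, 13:40-18:45.
Ines ∩ Emeka: 15:05-19:00.
Ines ∩ Emeka ∩ Tara: 15:05-18:55.
Ines ∩ Emeka ∩ Tara ∩ Dmitri: 15:05-18:45.
The first common window of at least 75 minutes is 15:05-18:45, so the earliest start is 15:05.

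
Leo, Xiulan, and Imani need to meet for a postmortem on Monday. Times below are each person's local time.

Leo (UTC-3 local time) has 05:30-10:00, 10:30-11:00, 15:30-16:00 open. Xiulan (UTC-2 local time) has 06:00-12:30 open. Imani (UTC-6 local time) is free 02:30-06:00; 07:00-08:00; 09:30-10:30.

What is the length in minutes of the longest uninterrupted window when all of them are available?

210

Leo in UTC: 08:30-13:00, 13:30-14:00, 18:30-19:00 (add 3h to convert from UTC-3).
Xiulan in UTC: 08:00-14:30 (add 2h to convert from UTC-2).
Imani in UTC: 08:30-12:00, 13:00-14:00, 15:30-16:30 (add 6h to convert from UTC-6).
Leo ∩ Xiulan: 08:30-13:00, 13:30-14:00.
Leo ∩ Xiulan ∩ Imani: 08:30-12:00, 13:30-14:00.
The longest is 08:30-12:00 at 210 minutes.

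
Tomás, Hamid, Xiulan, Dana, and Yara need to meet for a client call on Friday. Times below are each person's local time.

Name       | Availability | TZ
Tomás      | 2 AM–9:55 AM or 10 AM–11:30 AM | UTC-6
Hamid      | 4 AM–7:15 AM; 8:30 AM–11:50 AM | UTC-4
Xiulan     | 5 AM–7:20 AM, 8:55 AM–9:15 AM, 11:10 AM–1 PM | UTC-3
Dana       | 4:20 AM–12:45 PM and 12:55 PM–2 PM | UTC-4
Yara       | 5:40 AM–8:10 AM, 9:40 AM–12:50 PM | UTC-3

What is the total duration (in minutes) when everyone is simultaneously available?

Tomás in UTC: 08:00-15:55, 16:00-17:30 (add 6h to convert from UTC-6).
Hamid in UTC: 08:00-11:15, 12:30-15:50 (add 4h to convert from UTC-4).
Xiulan in UTC: 08:00-10:20, 11:55-12:15, 14:10-16:00 (add 3h to convert from UTC-3).
Dana in UTC: 08:20-16:45, 16:55-18:00 (add 4h to convert from UTC-4).
Yara in UTC: 08:40-11:10, 12:40-15:50 (add 3h to convert from UTC-3).
Tomás ∩ Hamid: 08:00-11:15, 12:30-15:50.
Tomás ∩ Hamid ∩ Xiulan: 08:00-10:20, 14:10-15:50.
Tomás ∩ Hamid ∩ Xiulan ∩ Dana: 08:20-10:20, 14:10-15:50.
Tomás ∩ Hamid ∩ Xiulan ∩ Dana ∩ Yara: 08:40-10:20, 14:10-15:50.
Those are the intersection windows.
Summing the common windows: 100 + 100 = 200 minutes.

200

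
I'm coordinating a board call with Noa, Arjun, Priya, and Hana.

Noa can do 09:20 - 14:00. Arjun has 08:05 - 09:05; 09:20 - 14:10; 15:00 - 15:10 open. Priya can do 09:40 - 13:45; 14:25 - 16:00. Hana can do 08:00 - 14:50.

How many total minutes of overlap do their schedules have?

Noa ∩ Arjun: 09:20-14:00.
Noa ∩ Arjun ∩ Priya: 09:40-13:45.
Noa ∩ Arjun ∩ Priya ∩ Hana: 09:40-13:45.
So the common availability across everyone is 09:40-13:45.
That's a single block of 245 minutes.

245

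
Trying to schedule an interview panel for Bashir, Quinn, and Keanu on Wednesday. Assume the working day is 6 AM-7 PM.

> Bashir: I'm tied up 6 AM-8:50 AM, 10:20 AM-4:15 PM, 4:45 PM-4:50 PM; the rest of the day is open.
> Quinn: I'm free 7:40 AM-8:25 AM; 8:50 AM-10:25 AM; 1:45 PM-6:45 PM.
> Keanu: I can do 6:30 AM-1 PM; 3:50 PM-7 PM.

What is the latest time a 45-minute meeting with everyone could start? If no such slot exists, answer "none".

Bashir free: 08:50-10:20, 16:15-16:45, 16:50-19:00 (invert busy blocks within the working day).
Quinn free: 07:40-08:25, 08:50-10:25, 13:45-18:45.
Keanu free: 06:30-13:00, 15:50-19:00.
Bashir ∩ Quinn: 08:50-10:20, 16:15-16:45, 16:50-18:45.
Bashir ∩ Quinn ∩ Keanu: 08:50-10:20, 16:15-16:45, 16:50-18:45.
The last common window of at least 45 minutes is 16:50-18:45; a 45-minute meeting can start as late as 18:00 and still end by 18:45.

18:00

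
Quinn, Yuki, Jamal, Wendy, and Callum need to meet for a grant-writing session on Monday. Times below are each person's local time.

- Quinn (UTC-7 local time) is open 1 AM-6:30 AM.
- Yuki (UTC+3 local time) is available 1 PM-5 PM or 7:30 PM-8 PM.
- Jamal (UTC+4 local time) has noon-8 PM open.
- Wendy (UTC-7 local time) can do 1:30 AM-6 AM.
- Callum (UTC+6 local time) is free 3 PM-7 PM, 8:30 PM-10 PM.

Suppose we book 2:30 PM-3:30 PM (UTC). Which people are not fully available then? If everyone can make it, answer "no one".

Quinn, Wendy, Yuki

Quinn in UTC: 08:00-13:30 (add 7h to convert from UTC-7).
Yuki in UTC: 10:00-14:00, 16:30-17:00 (subtract 3h to convert from UTC+3).
Jamal in UTC: 08:00-16:00 (subtract 4h to convert from UTC+4).
Wendy in UTC: 08:30-13:00 (add 7h to convert from UTC-7).
Callum in UTC: 09:00-13:00, 14:30-16:00 (subtract 6h to convert from UTC+6).
Quinn: not fully free for 14:30-15:30. Yuki: not fully free for 14:30-15:30. Jamal: free for 14:30-15:30. Wendy: not fully free for 14:30-15:30. Callum: free for 14:30-15:30.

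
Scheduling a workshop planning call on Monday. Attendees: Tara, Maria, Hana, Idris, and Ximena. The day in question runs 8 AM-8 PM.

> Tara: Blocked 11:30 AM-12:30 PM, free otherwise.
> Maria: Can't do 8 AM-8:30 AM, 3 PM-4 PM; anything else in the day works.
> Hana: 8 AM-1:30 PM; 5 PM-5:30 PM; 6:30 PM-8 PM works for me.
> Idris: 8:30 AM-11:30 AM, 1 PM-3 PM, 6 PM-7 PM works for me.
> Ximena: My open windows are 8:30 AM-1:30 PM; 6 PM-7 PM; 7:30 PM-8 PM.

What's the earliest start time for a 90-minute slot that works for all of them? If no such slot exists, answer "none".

Tara free: 08:00-11:30, 12:30-20:00 (invert busy blocks within the working day).
Maria free: 08:30-15:00, 16:00-20:00 (invert busy blocks within the working day).
Hana free: 08:00-13:30, 17:00-17:30, 18:30-20:00.
Idris free: 08:30-11:30, 13:00-15:00, 18:00-19:00.
Ximena free: 08:30-13:30, 18:00-19:00, 19:30-20:00.
Tara ∩ Maria: 08:30-11:30, 12:30-15:00, 16:00-20:00.
Tara ∩ Maria ∩ Hana: 08:30-11:30, 12:30-13:30, 17:00-17:30, 18:30-20:00.
Tara ∩ Maria ∩ Hana ∩ Idris: 08:30-11:30, 13:00-13:30, 18:30-19:00.
Tara ∩ Maria ∩ Hana ∩ Idris ∩ Ximena: 08:30-11:30, 13:00-13:30, 18:30-19:00.
The first common window of at least 90 minutes is 08:30-11:30, so the earliest start is 08:30.

08:30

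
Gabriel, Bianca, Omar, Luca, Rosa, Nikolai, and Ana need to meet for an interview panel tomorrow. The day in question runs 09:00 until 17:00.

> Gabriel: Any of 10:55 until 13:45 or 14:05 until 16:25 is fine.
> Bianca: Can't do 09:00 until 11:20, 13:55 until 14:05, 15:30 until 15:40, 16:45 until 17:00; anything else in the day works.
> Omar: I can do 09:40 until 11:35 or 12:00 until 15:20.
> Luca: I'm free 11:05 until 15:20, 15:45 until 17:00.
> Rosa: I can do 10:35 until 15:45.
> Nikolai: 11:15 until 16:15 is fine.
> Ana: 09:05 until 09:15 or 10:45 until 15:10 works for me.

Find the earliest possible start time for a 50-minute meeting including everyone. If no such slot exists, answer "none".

Gabriel free: 10:55-13:45, 14:05-16:25.
Bianca free: 11:20-13:55, 14:05-15:30, 15:40-16:45 (invert busy blocks within the working day).
Omar free: 09:40-11:35, 12:00-15:20.
Luca free: 11:05-15:20, 15:45-17:00.
Rosa free: 10:35-15:45.
Nikolai free: 11:15-16:15.
Ana free: 09:05-09:15, 10:45-15:10.
Gabriel ∩ Bianca: 11:20-13:45, 14:05-15:30, 15:40-16:25.
Gabriel ∩ Bianca ∩ Omar: 11:20-11:35, 12:00-13:45, 14:05-15:20.
Gabriel ∩ Bianca ∩ Omar ∩ Luca: 11:20-11:35, 12:00-13:45, 14:05-15:20.
Gabriel ∩ Bianca ∩ Omar ∩ Luca ∩ Rosa: 11:20-11:35, 12:00-13:45, 14:05-15:20.
Gabriel ∩ Bianca ∩ Omar ∩ Luca ∩ Rosa ∩ Nikolai: 11:20-11:35, 12:00-13:45, 14:05-15:20.
Gabriel ∩ Bianca ∩ Omar ∩ Luca ∩ Rosa ∩ Nikolai ∩ Ana: 11:20-11:35, 12:00-13:45, 14:05-15:10.
The first common window of at least 50 minutes is 12:00-13:45, so the earliest start is 12:00.

12:00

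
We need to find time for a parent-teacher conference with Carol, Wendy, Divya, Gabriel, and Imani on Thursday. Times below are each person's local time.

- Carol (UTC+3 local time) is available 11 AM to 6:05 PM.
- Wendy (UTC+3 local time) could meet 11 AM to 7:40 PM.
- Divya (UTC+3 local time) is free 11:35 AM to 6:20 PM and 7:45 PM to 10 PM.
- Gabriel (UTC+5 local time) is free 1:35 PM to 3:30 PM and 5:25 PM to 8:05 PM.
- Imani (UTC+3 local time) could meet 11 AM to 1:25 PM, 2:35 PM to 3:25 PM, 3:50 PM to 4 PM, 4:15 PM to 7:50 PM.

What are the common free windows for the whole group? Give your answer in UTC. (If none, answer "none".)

Carol in UTC: 08:00-15:05 (subtract 3h to convert from UTC+3).
Wendy in UTC: 08:00-16:40 (subtract 3h to convert from UTC+3).
Divya in UTC: 08:35-15:20, 16:45-19:00 (subtract 3h to convert from UTC+3).
Gabriel in UTC: 08:35-10:30, 12:25-15:05 (subtract 5h to convert from UTC+5).
Imani in UTC: 08:00-10:25, 11:35-12:25, 12:50-13:00, 13:15-16:50 (subtract 3h to convert from UTC+3).
Carol ∩ Wendy: 08:00-15:05.
Carol ∩ Wendy ∩ Divya: 08:35-15:05.
Carol ∩ Wendy ∩ Divya ∩ Gabriel: 08:35-10:30, 12:25-15:05.
Carol ∩ Wendy ∩ Divya ∩ Gabriel ∩ Imani: 08:35-10:25, 12:50-13:00, 13:15-15:05.

08:35-10:25, 12:50-13:00, 13:15-15:05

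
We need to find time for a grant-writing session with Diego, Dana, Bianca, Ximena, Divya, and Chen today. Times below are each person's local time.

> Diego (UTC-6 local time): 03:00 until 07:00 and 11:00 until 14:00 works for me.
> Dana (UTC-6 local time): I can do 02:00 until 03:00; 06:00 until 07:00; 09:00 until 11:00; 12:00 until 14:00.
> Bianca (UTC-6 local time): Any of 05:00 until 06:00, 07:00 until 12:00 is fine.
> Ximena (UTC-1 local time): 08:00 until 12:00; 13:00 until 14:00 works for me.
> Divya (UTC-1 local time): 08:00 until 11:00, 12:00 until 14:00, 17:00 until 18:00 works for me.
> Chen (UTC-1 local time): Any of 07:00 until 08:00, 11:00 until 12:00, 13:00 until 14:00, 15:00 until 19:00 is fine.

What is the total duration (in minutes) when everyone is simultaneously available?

Diego in UTC: 09:00-13:00, 17:00-20:00 (add 6h to convert from UTC-6).
Dana in UTC: 08:00-09:00, 12:00-13:00, 15:00-17:00, 18:00-20:00 (add 6h to convert from UTC-6).
Bianca in UTC: 11:00-12:00, 13:00-18:00 (add 6h to convert from UTC-6).
Ximena in UTC: 09:00-13:00, 14:00-15:00 (add 1h to convert from UTC-1).
Divya in UTC: 09:00-12:00, 13:00-15:00, 18:00-19:00 (add 1h to convert from UTC-1).
Chen in UTC: 08:00-09:00, 12:00-13:00, 14:00-15:00, 16:00-20:00 (add 1h to convert from UTC-1).
Diego ∩ Dana: 12:00-13:00, 18:00-20:00.
Diego ∩ Dana ∩ Bianca: ∅.
Diego ∩ Dana ∩ Bianca ∩ Ximena: ∅.
Diego ∩ Dana ∩ Bianca ∩ Ximena ∩ Divya: ∅.
Diego ∩ Dana ∩ Bianca ∩ Ximena ∩ Divya ∩ Chen: ∅.
There is no time when everyone is free.
There is no common window, so the total is 0 minutes.

0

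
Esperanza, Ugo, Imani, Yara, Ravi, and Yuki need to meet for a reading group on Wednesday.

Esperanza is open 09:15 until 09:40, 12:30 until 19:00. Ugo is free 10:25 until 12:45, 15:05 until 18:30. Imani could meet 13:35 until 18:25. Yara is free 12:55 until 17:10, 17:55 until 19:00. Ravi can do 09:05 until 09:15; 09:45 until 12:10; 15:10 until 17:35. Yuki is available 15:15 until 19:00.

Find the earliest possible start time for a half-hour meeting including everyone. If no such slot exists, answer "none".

15:15

Esperanza ∩ Ugo: 12:30-12:45, 15:05-18:30.
Esperanza ∩ Ugo ∩ Imani: 15:05-18:25.
Esperanza ∩ Ugo ∩ Imani ∩ Yara: 15:05-17:10, 17:55-18:25.
Esperanza ∩ Ugo ∩ Imani ∩ Yara ∩ Ravi: 15:10-17:10.
Esperanza ∩ Ugo ∩ Imani ∩ Yara ∩ Ravi ∩ Yuki: 15:15-17:10.
The first common window of at least 30 minutes is 15:15-17:10, so the earliest start is 15:15.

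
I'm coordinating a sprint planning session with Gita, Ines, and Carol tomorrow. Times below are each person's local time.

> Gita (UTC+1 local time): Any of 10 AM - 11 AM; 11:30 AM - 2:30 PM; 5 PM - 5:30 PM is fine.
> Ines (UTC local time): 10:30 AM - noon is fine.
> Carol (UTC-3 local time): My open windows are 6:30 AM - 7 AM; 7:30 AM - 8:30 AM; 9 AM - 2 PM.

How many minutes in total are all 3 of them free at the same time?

60

Gita in UTC: 09:00-10:00, 10:30-13:30, 16:00-16:30 (subtract 1h to convert from UTC+1).
Ines in UTC: 10:30-12:00.
Carol in UTC: 09:30-10:00, 10:30-11:30, 12:00-17:00 (add 3h to convert from UTC-3).
Gita ∩ Ines: 10:30-12:00.
Gita ∩ Ines ∩ Carol: 10:30-11:30.
That's a single block of 60 minutes.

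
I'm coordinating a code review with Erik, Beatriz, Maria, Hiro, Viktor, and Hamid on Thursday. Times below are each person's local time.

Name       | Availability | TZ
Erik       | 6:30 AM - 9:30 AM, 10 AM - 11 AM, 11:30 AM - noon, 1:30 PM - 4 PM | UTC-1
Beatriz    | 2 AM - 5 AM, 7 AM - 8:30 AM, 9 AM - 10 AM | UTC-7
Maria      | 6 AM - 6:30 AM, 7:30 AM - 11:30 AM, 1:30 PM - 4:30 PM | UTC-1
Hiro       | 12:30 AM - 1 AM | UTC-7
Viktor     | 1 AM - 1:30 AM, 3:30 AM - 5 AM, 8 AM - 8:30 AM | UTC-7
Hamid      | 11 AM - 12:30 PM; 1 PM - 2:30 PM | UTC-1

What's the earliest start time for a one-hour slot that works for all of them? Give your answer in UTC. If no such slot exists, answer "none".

none

Erik in UTC: 07:30-10:30, 11:00-12:00, 12:30-13:00, 14:30-17:00 (add 1h to convert from UTC-1).
Beatriz in UTC: 09:00-12:00, 14:00-15:30, 16:00-17:00 (add 7h to convert from UTC-7).
Maria in UTC: 07:00-07:30, 08:30-12:30, 14:30-17:30 (add 1h to convert from UTC-1).
Hiro in UTC: 07:30-08:00 (add 7h to convert from UTC-7).
Viktor in UTC: 08:00-08:30, 10:30-12:00, 15:00-15:30 (add 7h to convert from UTC-7).
Hamid in UTC: 12:00-13:30, 14:00-15:30 (add 1h to convert from UTC-1).
Erik ∩ Beatriz: 09:00-10:30, 11:00-12:00, 14:30-15:30, 16:00-17:00.
Erik ∩ Beatriz ∩ Maria: 09:00-10:30, 11:00-12:00, 14:30-15:30, 16:00-17:00.
Erik ∩ Beatriz ∩ Maria ∩ Hiro: ∅.
Erik ∩ Beatriz ∩ Maria ∩ Hiro ∩ Viktor: ∅.
Erik ∩ Beatriz ∩ Maria ∩ Hiro ∩ Viktor ∩ Hamid: ∅.
There is no time when everyone is free.
No common window is at least 60 minutes long.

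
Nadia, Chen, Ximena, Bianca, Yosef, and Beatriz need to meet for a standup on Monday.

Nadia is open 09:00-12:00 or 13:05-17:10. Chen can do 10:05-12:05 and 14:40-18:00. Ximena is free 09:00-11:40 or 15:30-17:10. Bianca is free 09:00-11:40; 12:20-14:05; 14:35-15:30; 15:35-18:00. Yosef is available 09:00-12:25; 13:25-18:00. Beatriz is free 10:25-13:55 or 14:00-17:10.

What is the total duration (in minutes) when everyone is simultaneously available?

Nadia ∩ Chen: 10:05-12:00, 14:40-17:10.
Nadia ∩ Chen ∩ Ximena: 10:05-11:40, 15:30-17:10.
Nadia ∩ Chen ∩ Ximena ∩ Bianca: 10:05-11:40, 15:35-17:10.
Nadia ∩ Chen ∩ Ximena ∩ Bianca ∩ Yosef: 10:05-11:40, 15:35-17:10.
Nadia ∩ Chen ∩ Ximena ∩ Bianca ∩ Yosef ∩ Beatriz: 10:25-11:40, 15:35-17:10.
So the common availability across everyone is 10:25-11:40, 15:35-17:10.
Summing the common windows: 75 + 95 = 170 minutes.

170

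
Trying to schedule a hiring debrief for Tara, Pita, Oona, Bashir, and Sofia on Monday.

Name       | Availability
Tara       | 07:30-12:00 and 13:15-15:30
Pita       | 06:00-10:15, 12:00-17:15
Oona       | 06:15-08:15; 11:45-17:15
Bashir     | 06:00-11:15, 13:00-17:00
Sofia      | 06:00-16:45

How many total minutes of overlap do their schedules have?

180

Tara ∩ Pita: 07:30-10:15, 13:15-15:30.
Tara ∩ Pita ∩ Oona: 07:30-08:15, 13:15-15:30.
Tara ∩ Pita ∩ Oona ∩ Bashir: 07:30-08:15, 13:15-15:30.
Tara ∩ Pita ∩ Oona ∩ Bashir ∩ Sofia: 07:30-08:15, 13:15-15:30.
So the common availability across everyone is 07:30-08:15, 13:15-15:30.
Summing the common windows: 45 + 135 = 180 minutes.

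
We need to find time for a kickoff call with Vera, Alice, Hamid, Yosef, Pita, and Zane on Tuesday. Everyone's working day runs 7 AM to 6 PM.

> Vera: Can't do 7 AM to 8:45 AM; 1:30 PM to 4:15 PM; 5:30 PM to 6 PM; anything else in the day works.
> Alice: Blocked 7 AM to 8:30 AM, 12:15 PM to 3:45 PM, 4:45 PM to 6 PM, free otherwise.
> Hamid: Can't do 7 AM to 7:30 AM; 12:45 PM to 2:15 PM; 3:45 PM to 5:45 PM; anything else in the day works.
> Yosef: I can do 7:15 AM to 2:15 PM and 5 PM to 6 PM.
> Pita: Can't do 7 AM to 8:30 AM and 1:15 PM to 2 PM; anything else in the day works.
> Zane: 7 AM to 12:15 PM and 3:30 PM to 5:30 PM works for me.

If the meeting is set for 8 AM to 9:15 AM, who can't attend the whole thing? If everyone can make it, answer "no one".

Vera free: 08:45-13:30, 16:15-17:30 (invert busy blocks within the working day).
Alice free: 08:30-12:15, 15:45-16:45 (invert busy blocks within the working day).
Hamid free: 07:30-12:45, 14:15-15:45, 17:45-18:00 (invert busy blocks within the working day).
Yosef free: 07:15-14:15, 17:00-18:00.
Pita free: 08:30-13:15, 14:00-18:00 (invert busy blocks within the working day).
Zane free: 07:00-12:15, 15:30-17:30.
Vera: not fully free for 08:00-09:15. Alice: not fully free for 08:00-09:15. Hamid: free for 08:00-09:15. Yosef: free for 08:00-09:15. Pita: not fully free for 08:00-09:15. Zane: free for 08:00-09:15.

Alice, Pita, Vera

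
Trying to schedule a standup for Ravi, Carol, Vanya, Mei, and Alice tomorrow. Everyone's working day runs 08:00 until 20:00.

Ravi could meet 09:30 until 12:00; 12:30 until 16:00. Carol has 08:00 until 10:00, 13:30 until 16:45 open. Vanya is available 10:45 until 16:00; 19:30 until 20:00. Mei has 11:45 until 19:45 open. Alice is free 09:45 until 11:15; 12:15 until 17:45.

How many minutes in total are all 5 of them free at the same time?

Ravi ∩ Carol: 09:30-10:00, 13:30-16:00.
Ravi ∩ Carol ∩ Vanya: 13:30-16:00.
Ravi ∩ Carol ∩ Vanya ∩ Mei: 13:30-16:00.
Ravi ∩ Carol ∩ Vanya ∩ Mei ∩ Alice: 13:30-16:00.
Those are the intersection windows.
That's a single block of 150 minutes.

150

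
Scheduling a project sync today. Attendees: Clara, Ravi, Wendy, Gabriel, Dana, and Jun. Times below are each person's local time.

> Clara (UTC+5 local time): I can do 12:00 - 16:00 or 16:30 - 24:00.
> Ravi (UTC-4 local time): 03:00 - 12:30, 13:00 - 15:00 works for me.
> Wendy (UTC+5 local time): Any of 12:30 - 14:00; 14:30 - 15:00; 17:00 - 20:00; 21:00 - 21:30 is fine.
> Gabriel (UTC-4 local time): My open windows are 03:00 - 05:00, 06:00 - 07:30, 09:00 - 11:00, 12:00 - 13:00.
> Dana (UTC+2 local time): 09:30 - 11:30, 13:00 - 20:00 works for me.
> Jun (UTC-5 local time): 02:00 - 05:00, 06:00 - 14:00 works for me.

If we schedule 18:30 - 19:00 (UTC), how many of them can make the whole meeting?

3

Clara in UTC: 07:00-11:00, 11:30-19:00 (subtract 5h to convert from UTC+5).
Ravi in UTC: 07:00-16:30, 17:00-19:00 (add 4h to convert from UTC-4).
Wendy in UTC: 07:30-09:00, 09:30-10:00, 12:00-15:00, 16:00-16:30 (subtract 5h to convert from UTC+5).
Gabriel in UTC: 07:00-09:00, 10:00-11:30, 13:00-15:00, 16:00-17:00 (add 4h to convert from UTC-4).
Dana in UTC: 07:30-09:30, 11:00-18:00 (subtract 2h to convert from UTC+2).
Jun in UTC: 07:00-10:00, 11:00-19:00 (add 5h to convert from UTC-5).
Clara, Ravi, and Jun can make the full 18:30-19:00 slot — that's 3.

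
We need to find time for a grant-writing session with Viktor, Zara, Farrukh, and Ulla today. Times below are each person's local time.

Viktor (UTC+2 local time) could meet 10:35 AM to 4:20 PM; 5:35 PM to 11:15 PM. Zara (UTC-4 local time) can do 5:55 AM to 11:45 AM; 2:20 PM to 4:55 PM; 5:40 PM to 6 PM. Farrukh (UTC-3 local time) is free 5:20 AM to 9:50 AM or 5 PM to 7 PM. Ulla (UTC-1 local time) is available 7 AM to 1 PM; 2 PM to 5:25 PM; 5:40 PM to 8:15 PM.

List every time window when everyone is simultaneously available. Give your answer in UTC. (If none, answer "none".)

Viktor in UTC: 08:35-14:20, 15:35-21:15 (subtract 2h to convert from UTC+2).
Zara in UTC: 09:55-15:45, 18:20-20:55, 21:40-22:00 (add 4h to convert from UTC-4).
Farrukh in UTC: 08:20-12:50, 20:00-22:00 (add 3h to convert from UTC-3).
Ulla in UTC: 08:00-14:00, 15:00-18:25, 18:40-21:15 (add 1h to convert from UTC-1).
Viktor ∩ Zara: 09:55-14:20, 15:35-15:45, 18:20-20:55.
Viktor ∩ Zara ∩ Farrukh: 09:55-12:50, 20:00-20:55.
Viktor ∩ Zara ∩ Farrukh ∩ Ulla: 09:55-12:50, 20:00-20:55.
So the common availability across everyone is 09:55-12:50, 20:00-20:55.

09:55-12:50, 20:00-20:55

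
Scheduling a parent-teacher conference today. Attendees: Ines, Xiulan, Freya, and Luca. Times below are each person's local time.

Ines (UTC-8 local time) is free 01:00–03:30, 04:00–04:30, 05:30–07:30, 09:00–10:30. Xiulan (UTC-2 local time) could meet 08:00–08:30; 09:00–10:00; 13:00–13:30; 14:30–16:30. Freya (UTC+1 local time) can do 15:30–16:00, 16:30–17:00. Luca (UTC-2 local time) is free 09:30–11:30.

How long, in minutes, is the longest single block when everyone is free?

0

Ines in UTC: 09:00-11:30, 12:00-12:30, 13:30-15:30, 17:00-18:30 (add 8h to convert from UTC-8).
Xiulan in UTC: 10:00-10:30, 11:00-12:00, 15:00-15:30, 16:30-18:30 (add 2h to convert from UTC-2).
Freya in UTC: 14:30-15:00, 15:30-16:00 (subtract 1h to convert from UTC+1).
Luca in UTC: 11:30-13:30 (add 2h to convert from UTC-2).
Ines ∩ Xiulan: 10:00-10:30, 11:00-11:30, 15:00-15:30, 17:00-18:30.
Ines ∩ Xiulan ∩ Freya: ∅.
Ines ∩ Xiulan ∩ Freya ∩ Luca: ∅.
There is no time when everyone is free.
No common window exists, so the longest block is 0 minutes.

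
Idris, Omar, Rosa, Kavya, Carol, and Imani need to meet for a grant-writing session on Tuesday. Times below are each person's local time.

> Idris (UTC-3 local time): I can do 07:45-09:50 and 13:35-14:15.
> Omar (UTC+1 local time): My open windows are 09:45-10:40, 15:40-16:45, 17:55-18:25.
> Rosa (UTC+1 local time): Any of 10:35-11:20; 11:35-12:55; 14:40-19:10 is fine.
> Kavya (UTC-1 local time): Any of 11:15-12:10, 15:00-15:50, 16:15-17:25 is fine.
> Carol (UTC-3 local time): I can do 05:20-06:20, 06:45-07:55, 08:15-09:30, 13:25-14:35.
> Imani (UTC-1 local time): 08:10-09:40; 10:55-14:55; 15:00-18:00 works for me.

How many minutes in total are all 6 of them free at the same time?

Idris in UTC: 10:45-12:50, 16:35-17:15 (add 3h to convert from UTC-3).
Omar in UTC: 08:45-09:40, 14:40-15:45, 16:55-17:25 (subtract 1h to convert from UTC+1).
Rosa in UTC: 09:35-10:20, 10:35-11:55, 13:40-18:10 (subtract 1h to convert from UTC+1).
Kavya in UTC: 12:15-13:10, 16:00-16:50, 17:15-18:25 (add 1h to convert from UTC-1).
Carol in UTC: 08:20-09:20, 09:45-10:55, 11:15-12:30, 16:25-17:35 (add 3h to convert from UTC-3).
Imani in UTC: 09:10-10:40, 11:55-15:55, 16:00-19:00 (add 1h to convert from UTC-1).
Idris ∩ Omar: 16:55-17:15.
Idris ∩ Omar ∩ Rosa: 16:55-17:15.
Idris ∩ Omar ∩ Rosa ∩ Kavya: ∅.
Idris ∩ Omar ∩ Rosa ∩ Kavya ∩ Carol: ∅.
Idris ∩ Omar ∩ Rosa ∩ Kavya ∩ Carol ∩ Imani: ∅.
There is no time when everyone is free.
There is no common window, so the total is 0 minutes.

0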